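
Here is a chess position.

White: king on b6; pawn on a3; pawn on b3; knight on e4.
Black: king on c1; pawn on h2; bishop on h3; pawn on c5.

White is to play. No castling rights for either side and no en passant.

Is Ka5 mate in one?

After Ka5: black king on c1; in check: no.
Black is not in check, so this cannot be checkmate.

no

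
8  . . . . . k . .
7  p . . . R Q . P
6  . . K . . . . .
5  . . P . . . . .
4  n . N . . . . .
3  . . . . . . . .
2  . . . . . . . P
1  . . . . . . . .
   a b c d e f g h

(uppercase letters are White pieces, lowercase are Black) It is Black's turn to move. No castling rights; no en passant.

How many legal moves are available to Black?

Black to move; king on f8.
In check: yes, from the white queen on f7.
Legal moves: none.
Count: 0.

0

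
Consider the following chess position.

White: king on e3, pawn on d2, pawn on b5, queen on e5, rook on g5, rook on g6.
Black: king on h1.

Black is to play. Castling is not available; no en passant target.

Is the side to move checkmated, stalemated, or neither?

stalemate

Black to move; black king on h1.
In check: no.
King squares — g1: attacked by Rg5; g2: attacked by Rg5; h2: attacked by Qe5.
Legal moves for Black: none.
Not in check and no legal moves → stalemate.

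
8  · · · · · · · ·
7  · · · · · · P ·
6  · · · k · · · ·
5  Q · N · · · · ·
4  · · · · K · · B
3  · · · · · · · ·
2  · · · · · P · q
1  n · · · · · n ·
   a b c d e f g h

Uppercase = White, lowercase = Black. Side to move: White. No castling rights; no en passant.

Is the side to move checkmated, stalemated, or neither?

White to move; white king on e4.
In check: no.
Legal moves for White include: Nd7, Nb7+, Ne6, Na6, Na4, Nd3, Nb3, Qd8+, Qa8, Qc7+, Qa7, Qb6#, Qa6+, Qb5, Qb4, Qa4, Qc3, Qa3, ... (list truncated; more exist).
White has legal moves and is not in check → neither.

neither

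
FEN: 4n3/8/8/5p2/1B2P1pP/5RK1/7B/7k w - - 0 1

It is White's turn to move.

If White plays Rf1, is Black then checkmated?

yes

After Rf1: black king on h1; in check: yes, from the white rook on f1.
King squares — g1: attacked by Rf1; g2: attacked by Kg3; h2: attacked by Kg3.
Black has no legal moves → checkmate.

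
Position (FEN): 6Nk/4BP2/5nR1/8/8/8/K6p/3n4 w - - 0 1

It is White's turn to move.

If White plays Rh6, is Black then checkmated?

no

After Rh6: black king on h8; in check: yes, from the white rook on h6.
Black has 2 legal replies: Kg7, Nh7.
In check but a legal move exists → not checkmate.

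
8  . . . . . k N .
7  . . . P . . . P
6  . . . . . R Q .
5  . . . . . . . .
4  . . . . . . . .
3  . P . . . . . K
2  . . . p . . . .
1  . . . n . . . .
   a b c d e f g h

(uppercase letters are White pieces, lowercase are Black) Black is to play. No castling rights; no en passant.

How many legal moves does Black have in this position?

Black to move; king on f8.
In check: yes, from the white rook on f6.
Legal moves: none.
Count: 0.

0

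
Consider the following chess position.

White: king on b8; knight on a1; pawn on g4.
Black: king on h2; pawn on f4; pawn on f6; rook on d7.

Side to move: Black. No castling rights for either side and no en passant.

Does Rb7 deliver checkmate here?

After Rb7: white king on b8; in check: yes, from the black rook on b7.
White has 3 legal replies: Kc8, Ka8, Kxb7.
In check but a legal move exists → not checkmate.

no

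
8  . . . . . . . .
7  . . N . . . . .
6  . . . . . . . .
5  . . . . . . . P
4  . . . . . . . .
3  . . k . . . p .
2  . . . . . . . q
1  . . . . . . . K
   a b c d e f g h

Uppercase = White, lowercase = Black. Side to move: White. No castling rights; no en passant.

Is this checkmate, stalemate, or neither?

White to move; white king on h1.
In check: yes, from the black queen on h2.
King squares — g1: attacked by Qh2; g2: attacked by Qh2; h2: attacked by Pg3.
Legal moves for White: none.
In check with no legal moves → checkmate.

checkmate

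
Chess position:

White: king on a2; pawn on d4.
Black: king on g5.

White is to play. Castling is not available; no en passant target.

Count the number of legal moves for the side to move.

6

White to move; king on a2.
In check: no.
Legal moves: Kb3, Ka3, Kb2, Kb1, Ka1, d5.
Count: 6.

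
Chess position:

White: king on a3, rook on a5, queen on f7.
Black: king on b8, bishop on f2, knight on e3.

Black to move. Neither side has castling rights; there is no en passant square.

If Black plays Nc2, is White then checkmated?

no

After Nc2: white king on a3; in check: yes, from the black knight on c2.
White has 4 legal replies: Ka4, Kb3, Kb2, Ka2.
In check but a legal move exists → not checkmate.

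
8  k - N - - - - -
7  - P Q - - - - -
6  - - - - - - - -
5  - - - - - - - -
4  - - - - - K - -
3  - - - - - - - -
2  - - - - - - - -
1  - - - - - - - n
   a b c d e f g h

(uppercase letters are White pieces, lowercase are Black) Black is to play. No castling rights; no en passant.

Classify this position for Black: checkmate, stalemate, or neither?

Black to move; black king on a8.
In check: yes, from the white pawn on b7.
King squares — a7: attacked by Nc8; b7: attacked by Qc7; b8: attacked by Qc7.
Legal moves for Black: none.
In check with no legal moves → checkmate.

checkmate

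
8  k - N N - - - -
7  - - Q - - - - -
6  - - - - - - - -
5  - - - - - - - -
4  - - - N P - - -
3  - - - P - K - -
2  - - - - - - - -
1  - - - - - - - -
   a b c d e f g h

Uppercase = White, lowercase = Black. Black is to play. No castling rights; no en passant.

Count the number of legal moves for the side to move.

0

Black to move; king on a8.
In check: no.
Legal moves: none.
Count: 0.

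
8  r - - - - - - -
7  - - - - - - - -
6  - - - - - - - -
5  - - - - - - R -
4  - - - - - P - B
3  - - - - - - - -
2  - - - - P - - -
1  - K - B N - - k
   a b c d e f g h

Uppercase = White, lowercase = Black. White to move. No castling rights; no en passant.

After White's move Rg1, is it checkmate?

no

After Rg1: black king on h1; in check: yes, from the white rook on g1.
Black has 2 legal replies: Kh2, Kxg1.
In check but a legal move exists → not checkmate.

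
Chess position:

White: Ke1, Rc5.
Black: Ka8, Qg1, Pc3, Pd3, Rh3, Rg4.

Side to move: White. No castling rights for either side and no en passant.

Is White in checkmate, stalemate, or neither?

checkmate

White to move; white king on e1.
In check: yes, from the black queen on g1.
King squares — d1: attacked by Qg1; f1: attacked by Qg1; d2: attacked by Pc3; e2: attacked by Pd3; f2: attacked by Qg1.
Legal moves for White: none.
In check with no legal moves → checkmate.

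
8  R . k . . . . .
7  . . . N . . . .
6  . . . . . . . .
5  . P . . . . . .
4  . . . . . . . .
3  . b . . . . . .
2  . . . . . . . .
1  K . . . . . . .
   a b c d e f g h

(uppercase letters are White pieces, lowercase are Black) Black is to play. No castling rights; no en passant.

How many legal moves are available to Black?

Black to move; king on c8.
In check: yes, from the white rook on a8.
Legal moves: Kxd7, Kc7, Kb7.
Count: 3.

3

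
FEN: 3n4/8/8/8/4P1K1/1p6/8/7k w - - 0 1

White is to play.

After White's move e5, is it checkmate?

no

After e5: black king on h1; in check: no.
Black is not in check, so this cannot be checkmate.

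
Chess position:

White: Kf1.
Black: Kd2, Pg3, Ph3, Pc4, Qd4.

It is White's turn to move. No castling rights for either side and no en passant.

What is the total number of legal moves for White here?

0

White to move; king on f1.
In check: no.
Legal moves: none.
Count: 0.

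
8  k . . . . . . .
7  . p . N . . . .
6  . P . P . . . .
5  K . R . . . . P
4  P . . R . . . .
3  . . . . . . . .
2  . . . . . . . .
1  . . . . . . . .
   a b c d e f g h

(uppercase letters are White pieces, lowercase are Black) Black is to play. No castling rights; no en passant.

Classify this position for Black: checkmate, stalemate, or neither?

Black to move; black king on a8.
In check: no.
King squares — a7: attacked by Pb6; b7: own pawn; b8: attacked by Nd7.
Legal moves for Black: none.
Not in check and no legal moves → stalemate.

stalemate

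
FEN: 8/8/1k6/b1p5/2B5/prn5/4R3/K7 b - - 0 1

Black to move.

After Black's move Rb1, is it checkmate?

yes

After Rb1: white king on a1; in check: yes, from the black rook on b1.
King squares — b1: attacked by Nc3; a2: attacked by Nc3; b2: attacked by Rb1.
White has no legal moves → checkmate.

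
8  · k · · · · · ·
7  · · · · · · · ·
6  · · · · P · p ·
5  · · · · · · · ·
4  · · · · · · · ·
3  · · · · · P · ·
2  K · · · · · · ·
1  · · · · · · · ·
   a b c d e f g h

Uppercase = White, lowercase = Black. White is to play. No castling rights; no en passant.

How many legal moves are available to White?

White to move; king on a2.
In check: no.
Legal moves: Kb3, Ka3, Kb2, Kb1, Ka1, e7, f4.
Count: 7.

7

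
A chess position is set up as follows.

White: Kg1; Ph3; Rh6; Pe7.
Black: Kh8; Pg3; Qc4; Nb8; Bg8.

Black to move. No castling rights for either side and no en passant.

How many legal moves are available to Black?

2

Black to move; king on h8.
In check: yes, from the white rook on h6.
Legal moves: Kg7, Bh7.
Count: 2.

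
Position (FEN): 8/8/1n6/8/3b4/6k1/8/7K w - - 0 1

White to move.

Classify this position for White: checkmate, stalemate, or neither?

stalemate

White to move; white king on h1.
In check: no.
King squares — g1: attacked by Bd4; g2: attacked by Kg3; h2: attacked by Kg3.
Legal moves for White: none.
Not in check and no legal moves → stalemate.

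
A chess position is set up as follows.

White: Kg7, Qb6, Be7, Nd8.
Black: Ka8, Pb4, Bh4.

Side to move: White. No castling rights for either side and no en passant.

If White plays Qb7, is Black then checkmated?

After Qb7: black king on a8; in check: yes, from the white queen on b7.
King squares — a7: attacked by Qb7; b7: attacked by Nd8; b8: attacked by Qb7.
Black has no legal moves → checkmate.

yes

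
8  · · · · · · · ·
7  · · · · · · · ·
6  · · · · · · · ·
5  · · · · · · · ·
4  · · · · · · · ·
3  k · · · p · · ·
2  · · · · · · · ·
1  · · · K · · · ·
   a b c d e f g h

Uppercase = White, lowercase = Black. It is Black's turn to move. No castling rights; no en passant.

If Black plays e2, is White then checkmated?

no

After e2: white king on d1; in check: yes, from the black pawn on e2.
White has 5 legal replies: Kxe2, Kd2, Kc2, Ke1, Kc1.
In check but a legal move exists → not checkmate.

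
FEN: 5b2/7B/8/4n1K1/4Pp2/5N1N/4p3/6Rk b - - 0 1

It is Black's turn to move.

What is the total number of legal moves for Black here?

0

Black to move; king on h1.
In check: yes, from the white rook on g1.
Legal moves: none.
Count: 0.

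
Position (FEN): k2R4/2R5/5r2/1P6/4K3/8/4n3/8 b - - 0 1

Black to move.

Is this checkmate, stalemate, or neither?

Black to move; black king on a8.
In check: yes, from the white rook on d8.
King squares — a7: attacked by Rc7; b7: attacked by Rc7; b8: attacked by Rd8.
Legal moves for Black: none.
In check with no legal moves → checkmate.

checkmate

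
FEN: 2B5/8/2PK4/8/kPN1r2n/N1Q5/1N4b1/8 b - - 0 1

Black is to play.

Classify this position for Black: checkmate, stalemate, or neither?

checkmate

Black to move; black king on a4.
In check: yes, from the white knight on b2.
King squares — a3: attacked by Qc3; b3: attacked by Qc3; b4: attacked by Qc3; a5: attacked by Pb4; b5: attacked by Na3.
Legal moves for Black: none.
In check with no legal moves → checkmate.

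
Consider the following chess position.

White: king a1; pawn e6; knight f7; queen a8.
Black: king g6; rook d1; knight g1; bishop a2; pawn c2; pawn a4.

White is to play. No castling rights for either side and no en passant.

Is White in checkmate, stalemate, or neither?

neither

White to move; white king on a1.
In check: yes, from the black rook on d1.
Legal moves for White: Kb2, Kxa2.
White is in check but has 2 legal moves → neither.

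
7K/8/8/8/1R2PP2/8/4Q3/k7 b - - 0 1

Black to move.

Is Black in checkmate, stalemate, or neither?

Black to move; black king on a1.
In check: no.
King squares — b1: attacked by Rb4; a2: attacked by Qe2; b2: attacked by Qe2.
Legal moves for Black: none.
Not in check and no legal moves → stalemate.

stalemate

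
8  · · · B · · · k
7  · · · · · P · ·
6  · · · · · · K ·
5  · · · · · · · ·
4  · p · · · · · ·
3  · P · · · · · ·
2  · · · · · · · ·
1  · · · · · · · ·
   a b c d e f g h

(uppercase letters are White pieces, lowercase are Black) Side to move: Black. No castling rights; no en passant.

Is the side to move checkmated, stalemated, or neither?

stalemate

Black to move; black king on h8.
In check: no.
King squares — g7: attacked by Kg6; h7: attacked by Kg6; g8: attacked by Pf7.
Legal moves for Black: none.
Not in check and no legal moves → stalemate.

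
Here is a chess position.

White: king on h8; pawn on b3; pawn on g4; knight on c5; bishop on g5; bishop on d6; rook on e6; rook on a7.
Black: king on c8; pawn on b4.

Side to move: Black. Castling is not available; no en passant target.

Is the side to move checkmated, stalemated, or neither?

stalemate

Black to move; black king on c8.
In check: no.
King squares — b7: attacked by Nc5; c7: attacked by Bd6; d7: attacked by Nc5; b8: attacked by Bd6; d8: attacked by Bg5.
Legal moves for Black: none.
Not in check and no legal moves → stalemate.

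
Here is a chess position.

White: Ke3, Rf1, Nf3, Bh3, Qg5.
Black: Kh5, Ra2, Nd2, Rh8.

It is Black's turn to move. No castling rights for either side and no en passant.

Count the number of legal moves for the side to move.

Black to move; king on h5.
In check: yes, from the white queen on g5.
Legal moves: none.
Count: 0.

0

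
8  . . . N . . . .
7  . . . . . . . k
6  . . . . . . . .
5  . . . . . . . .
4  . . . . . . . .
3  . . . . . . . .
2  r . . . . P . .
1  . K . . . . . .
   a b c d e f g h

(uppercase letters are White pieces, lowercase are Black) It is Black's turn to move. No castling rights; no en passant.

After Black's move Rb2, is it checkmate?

no

After Rb2: white king on b1; in check: yes, from the black rook on b2.
White has 3 legal replies: Kxb2, Kc1, Ka1.
In check but a legal move exists → not checkmate.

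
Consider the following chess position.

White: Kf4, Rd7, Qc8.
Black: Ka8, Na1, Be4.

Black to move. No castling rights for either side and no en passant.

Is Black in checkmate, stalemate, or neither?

Black to move; black king on a8.
In check: yes, from the white queen on c8.
King squares — a7: attacked by Rd7; b7: attacked by Rd7; b8: attacked by Qc8.
Legal moves for Black: none.
In check with no legal moves → checkmate.

checkmate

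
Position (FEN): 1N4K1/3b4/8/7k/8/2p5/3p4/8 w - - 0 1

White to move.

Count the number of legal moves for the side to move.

8

White to move; king on g8.
In check: no.
Legal moves: Kh8, Kf8, Kh7, Kg7, Kf7, Nxd7, Nc6, Na6.
Count: 8.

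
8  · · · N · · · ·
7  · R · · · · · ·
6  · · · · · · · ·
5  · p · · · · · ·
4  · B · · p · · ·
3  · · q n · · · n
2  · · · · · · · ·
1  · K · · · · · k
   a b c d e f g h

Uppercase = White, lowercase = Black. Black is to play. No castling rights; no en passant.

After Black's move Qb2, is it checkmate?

yes

After Qb2: white king on b1; in check: yes, from the black queen on b2.
King squares — a1: attacked by Qb2; c1: attacked by Qb2; a2: attacked by Qb2; b2: attacked by Nd3; c2: attacked by Qb2.
White has no legal moves → checkmate.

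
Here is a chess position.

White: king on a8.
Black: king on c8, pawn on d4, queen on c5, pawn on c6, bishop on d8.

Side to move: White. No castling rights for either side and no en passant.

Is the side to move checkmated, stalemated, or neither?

White to move; white king on a8.
In check: no.
King squares — a7: attacked by Qc5; b7: attacked by Kc8; b8: attacked by Kc8.
Legal moves for White: none.
Not in check and no legal moves → stalemate.

stalemate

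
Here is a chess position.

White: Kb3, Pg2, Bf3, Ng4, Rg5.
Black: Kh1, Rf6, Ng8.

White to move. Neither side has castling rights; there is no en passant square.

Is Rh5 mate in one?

no

After Rh5: black king on h1; in check: yes, from the white rook on h5.
Black has 1 legal reply: Kg1.
In check but a legal move exists → not checkmate.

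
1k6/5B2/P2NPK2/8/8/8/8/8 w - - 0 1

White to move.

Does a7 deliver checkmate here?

After a7: black king on b8; in check: yes, from the white pawn on a7.
Black has 3 legal replies: Ka8, Kc7, Kxa7.
In check but a legal move exists → not checkmate.

no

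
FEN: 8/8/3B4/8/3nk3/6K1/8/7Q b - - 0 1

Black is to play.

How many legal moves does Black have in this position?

4

Black to move; king on e4.
In check: yes, from the white queen on h1.
Legal moves: Kf5, Ke3, Kd3, Nf3.
Count: 4.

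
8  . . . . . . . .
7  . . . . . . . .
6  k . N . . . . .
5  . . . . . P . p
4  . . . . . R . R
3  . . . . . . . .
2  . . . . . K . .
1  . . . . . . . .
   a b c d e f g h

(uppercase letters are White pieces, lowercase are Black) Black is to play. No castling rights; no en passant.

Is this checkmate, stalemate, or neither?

neither

Black to move; black king on a6.
In check: no.
Legal moves for Black: Kb7, Kb6, Kb5.
Black has 3 legal moves and is not in check → neither.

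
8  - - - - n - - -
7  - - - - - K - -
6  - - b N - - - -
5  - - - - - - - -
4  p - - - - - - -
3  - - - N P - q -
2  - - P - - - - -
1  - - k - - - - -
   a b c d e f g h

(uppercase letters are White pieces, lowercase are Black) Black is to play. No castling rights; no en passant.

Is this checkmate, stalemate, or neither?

neither

Black to move; black king on c1.
In check: yes, from the white knight on d3.
Legal moves for Black: Kd2, Kxc2, Kd1, Kb1.
Black is in check but has 4 legal moves → neither.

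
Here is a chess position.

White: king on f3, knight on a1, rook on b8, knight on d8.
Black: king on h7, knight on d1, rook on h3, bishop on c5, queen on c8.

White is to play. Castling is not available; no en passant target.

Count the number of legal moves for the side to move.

White to move; king on f3.
In check: yes, from the black rook on h3.
Legal moves: Kf4, Ke4, Kg2, Ke2.
Count: 4.

4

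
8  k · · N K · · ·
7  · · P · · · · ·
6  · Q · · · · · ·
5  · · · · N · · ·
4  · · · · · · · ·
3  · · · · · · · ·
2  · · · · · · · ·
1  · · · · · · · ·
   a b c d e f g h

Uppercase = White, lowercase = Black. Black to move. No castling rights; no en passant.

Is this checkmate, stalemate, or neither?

Black to move; black king on a8.
In check: no.
King squares — a7: attacked by Qb6; b7: attacked by Qb6; b8: attacked by Qb6.
Legal moves for Black: none.
Not in check and no legal moves → stalemate.

stalemate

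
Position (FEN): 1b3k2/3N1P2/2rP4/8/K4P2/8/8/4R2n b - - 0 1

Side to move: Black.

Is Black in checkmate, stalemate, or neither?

neither

Black to move; black king on f8.
In check: yes, from the white knight on d7.
Legal moves for Black: Kg7, Kxf7.
Black is in check but has 2 legal moves → neither.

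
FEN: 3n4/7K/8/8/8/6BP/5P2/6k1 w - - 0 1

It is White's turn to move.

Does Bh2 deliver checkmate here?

After Bh2: black king on g1; in check: yes, from the white bishop on h2.
Black has 5 legal replies: Kxh2, Kg2, Kxf2, Kh1, Kf1.
In check but a legal move exists → not checkmate.

no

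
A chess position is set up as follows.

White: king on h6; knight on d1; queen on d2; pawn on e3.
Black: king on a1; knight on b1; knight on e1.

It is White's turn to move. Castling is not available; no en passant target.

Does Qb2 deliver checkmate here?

yes

After Qb2: black king on a1; in check: yes, from the white queen on b2.
King squares — b1: own knight; a2: attacked by Qb2; b2: attacked by Nd1.
Black has no legal moves → checkmate.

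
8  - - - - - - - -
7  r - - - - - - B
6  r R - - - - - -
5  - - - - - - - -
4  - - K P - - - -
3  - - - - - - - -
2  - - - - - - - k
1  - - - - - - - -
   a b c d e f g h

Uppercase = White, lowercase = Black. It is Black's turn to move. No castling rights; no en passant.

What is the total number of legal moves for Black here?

19

Black to move; king on h2.
In check: no.
Legal moves: Ra8, Rxh7, Rg7, Rf7, Re7, Rd7, Rc7+, Rb7, Rxb6, Ra5, Ra4+, Ra3, Ra2, Ra1, Kh3, Kg3, Kg2, Kh1, Kg1.
Count: 19.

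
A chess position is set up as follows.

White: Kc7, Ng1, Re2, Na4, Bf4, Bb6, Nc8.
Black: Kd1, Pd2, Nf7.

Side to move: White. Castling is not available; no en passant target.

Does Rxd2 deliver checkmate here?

After Rxd2: black king on d1; in check: yes, from the white rook on d2.
Black has 2 legal replies: Ke1, Kc1.
In check but a legal move exists → not checkmate.

no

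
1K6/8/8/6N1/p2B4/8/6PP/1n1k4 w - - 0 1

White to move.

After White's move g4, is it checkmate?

After g4: black king on d1; in check: no.
Black is not in check, so this cannot be checkmate.

no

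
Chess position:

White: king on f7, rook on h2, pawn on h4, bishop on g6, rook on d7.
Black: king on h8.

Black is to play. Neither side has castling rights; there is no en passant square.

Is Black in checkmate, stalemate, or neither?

Black to move; black king on h8.
In check: no.
King squares — g7: attacked by Kf7; h7: attacked by Bg6; g8: attacked by Kf7.
Legal moves for Black: none.
Not in check and no legal moves → stalemate.

stalemate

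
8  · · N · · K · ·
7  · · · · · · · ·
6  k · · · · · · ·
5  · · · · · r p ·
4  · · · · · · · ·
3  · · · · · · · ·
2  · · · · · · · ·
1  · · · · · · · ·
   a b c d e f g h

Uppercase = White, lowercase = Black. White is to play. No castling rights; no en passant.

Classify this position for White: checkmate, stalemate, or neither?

White to move; white king on f8.
In check: yes, from the black rook on f5.
Legal moves for White: Kg8, Ke8, Kg7, Ke7.
White is in check but has 4 legal moves → neither.

neither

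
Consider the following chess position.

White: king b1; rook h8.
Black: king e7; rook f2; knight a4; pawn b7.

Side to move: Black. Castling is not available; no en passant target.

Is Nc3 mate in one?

After Nc3: white king on b1; in check: yes, from the black knight on c3.
White has 2 legal replies: Kc1, Ka1.
In check but a legal move exists → not checkmate.

no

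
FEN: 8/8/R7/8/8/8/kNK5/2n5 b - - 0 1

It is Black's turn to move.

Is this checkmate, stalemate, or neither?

checkmate

Black to move; black king on a2.
In check: yes, from the white rook on a6.
King squares — a1: attacked by Ra6; b1: attacked by Kc2; b2: attacked by Kc2; a3: attacked by Ra6; b3: attacked by Kc2.
Legal moves for Black: none.
In check with no legal moves → checkmate.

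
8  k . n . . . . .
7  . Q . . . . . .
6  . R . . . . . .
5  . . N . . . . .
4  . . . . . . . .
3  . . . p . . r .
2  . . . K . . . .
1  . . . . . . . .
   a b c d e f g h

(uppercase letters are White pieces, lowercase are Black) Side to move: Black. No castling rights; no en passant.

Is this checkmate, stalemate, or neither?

Black to move; black king on a8.
In check: yes, from the white queen on b7.
King squares — a7: attacked by Qb7; b7: attacked by Nc5; b8: attacked by Qb7.
Legal moves for Black: none.
In check with no legal moves → checkmate.

checkmate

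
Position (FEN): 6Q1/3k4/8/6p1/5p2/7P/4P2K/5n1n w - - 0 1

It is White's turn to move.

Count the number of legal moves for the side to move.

White to move; king on h2.
In check: yes, from the black knight on f1.
Legal moves: Kg2, Kxh1, Kg1.
Count: 3.

3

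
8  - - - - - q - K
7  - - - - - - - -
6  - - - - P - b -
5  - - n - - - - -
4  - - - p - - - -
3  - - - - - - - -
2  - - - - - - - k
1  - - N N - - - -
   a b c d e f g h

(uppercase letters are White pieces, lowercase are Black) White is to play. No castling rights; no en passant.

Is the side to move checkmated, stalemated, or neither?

checkmate

White to move; white king on h8.
In check: yes, from the black queen on f8.
King squares — g7: attacked by Qf8; h7: attacked by Bg6; g8: attacked by Qf8.
Legal moves for White: none.
In check with no legal moves → checkmate.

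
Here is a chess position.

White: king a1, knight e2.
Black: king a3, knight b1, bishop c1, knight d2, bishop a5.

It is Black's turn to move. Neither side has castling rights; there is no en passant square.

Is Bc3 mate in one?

After Bc3: white king on a1; in check: yes, from the black bishop on c3.
White has 1 legal reply: Nxc3.
In check but a legal move exists → not checkmate.

no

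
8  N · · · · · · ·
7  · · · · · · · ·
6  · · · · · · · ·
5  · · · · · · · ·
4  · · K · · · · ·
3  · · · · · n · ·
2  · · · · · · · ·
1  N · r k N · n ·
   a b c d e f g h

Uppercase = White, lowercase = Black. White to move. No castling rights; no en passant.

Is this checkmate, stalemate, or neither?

White to move; white king on c4.
In check: yes, from the black rook on c1.
Legal moves for White: Kd5, Kb5, Kb4, Kd3, Kb3, Nec2, Nac2.
White is in check but has 7 legal moves → neither.

neither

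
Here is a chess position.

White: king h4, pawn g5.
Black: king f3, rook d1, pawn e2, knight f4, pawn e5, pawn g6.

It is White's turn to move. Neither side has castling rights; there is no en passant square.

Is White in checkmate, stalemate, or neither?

stalemate

White to move; white king on h4.
In check: no.
King squares — g3: attacked by Kf3; h3: attacked by Nf4; g4: attacked by Kf3; g5: own pawn; h5: attacked by Nf4.
Legal moves for White: none.
Not in check and no legal moves → stalemate.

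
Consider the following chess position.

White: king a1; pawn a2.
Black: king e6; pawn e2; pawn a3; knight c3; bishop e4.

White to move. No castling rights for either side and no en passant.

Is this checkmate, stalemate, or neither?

stalemate

White to move; white king on a1.
In check: no.
King squares — b1: attacked by Nc3; a2: own pawn; b2: attacked by Pa3.
Legal moves for White: none.
Not in check and no legal moves → stalemate.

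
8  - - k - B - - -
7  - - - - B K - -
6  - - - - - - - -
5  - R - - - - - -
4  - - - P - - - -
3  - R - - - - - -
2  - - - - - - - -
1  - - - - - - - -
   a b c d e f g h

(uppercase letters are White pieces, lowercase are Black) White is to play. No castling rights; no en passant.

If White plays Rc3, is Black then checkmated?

yes

After Rc3: black king on c8; in check: yes, from the white rook on c3.
King squares — b7: attacked by Rb5; c7: attacked by Rc3; d7: attacked by Be8; b8: attacked by Rb5; d8: attacked by Be7.
Black has no legal moves → checkmate.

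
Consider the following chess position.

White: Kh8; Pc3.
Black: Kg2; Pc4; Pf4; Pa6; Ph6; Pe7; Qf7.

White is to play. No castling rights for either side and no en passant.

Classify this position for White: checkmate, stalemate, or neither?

White to move; white king on h8.
In check: no.
King squares — g7: attacked by Qf7; h7: attacked by Qf7; g8: attacked by Qf7.
Legal moves for White: none.
Not in check and no legal moves → stalemate.

stalemate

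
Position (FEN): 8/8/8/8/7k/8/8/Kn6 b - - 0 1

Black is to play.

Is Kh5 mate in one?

After Kh5: white king on a1; in check: no.
White is not in check, so this cannot be checkmate.

no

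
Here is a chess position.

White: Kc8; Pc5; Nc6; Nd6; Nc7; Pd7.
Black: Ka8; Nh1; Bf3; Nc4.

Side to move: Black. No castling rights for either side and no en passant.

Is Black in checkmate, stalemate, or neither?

Black to move; black king on a8.
In check: yes, from the white knight on c7.
King squares — a7: attacked by Nc6; b7: attacked by Nd6; b8: attacked by Nc6.
Legal moves for Black: none.
In check with no legal moves → checkmate.

checkmate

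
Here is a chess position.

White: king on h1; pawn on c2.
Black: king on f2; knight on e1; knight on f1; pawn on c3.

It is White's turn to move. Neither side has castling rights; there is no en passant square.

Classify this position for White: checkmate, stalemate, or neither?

White to move; white king on h1.
In check: no.
King squares — g1: attacked by Kf2; g2: attacked by Ne1; h2: attacked by Nf1.
Legal moves for White: none.
Not in check and no legal moves → stalemate.

stalemate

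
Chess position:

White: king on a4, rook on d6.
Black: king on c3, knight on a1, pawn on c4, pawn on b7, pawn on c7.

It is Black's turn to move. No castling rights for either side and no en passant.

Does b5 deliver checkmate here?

After b5: white king on a4; in check: yes, from the black pawn on b5.
White has 3 legal replies: Kxb5, Ka5, Ka3.
In check but a legal move exists → not checkmate.

no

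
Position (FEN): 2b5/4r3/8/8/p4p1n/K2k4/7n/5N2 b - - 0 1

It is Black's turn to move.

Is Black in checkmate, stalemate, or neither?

neither

Black to move; black king on d3.
In check: no.
Legal moves for Black include: Bd7, Bb7, Be6, Ba6, Bf5, Bg4, Bh3, Re8, Rh7, Rg7, Rf7, Rd7, Rc7, Rb7, Ra7, Re6, Re5, Re4, ... (list truncated; more exist).
Black has legal moves and is not in check → neither.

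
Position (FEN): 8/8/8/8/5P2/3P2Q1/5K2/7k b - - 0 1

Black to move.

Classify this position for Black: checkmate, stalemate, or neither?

stalemate

Black to move; black king on h1.
In check: no.
King squares — g1: attacked by Kf2; g2: attacked by Kf2; h2: attacked by Qg3.
Legal moves for Black: none.
Not in check and no legal moves → stalemate.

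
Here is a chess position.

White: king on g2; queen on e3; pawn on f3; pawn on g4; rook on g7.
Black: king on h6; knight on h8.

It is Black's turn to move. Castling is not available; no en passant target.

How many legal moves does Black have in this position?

1

Black to move; king on h6.
In check: yes, from the white queen on e3.
Legal moves: Kxg7.
Count: 1.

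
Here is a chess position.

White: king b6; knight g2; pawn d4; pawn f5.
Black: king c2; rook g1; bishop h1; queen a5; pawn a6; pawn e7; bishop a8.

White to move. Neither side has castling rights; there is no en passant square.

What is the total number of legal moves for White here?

2

White to move; king on b6.
In check: yes, from the black queen on a5.
Legal moves: Ka7, Kxa5.
Count: 2.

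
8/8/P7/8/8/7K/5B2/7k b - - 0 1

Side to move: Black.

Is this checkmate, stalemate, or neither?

Black to move; black king on h1.
In check: no.
King squares — g1: attacked by Bf2; g2: attacked by Kh3; h2: attacked by Kh3.
Legal moves for Black: none.
Not in check and no legal moves → stalemate.

stalemate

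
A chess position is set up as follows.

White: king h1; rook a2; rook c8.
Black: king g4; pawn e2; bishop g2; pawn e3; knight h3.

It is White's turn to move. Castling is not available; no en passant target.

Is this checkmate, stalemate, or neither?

White to move; white king on h1.
In check: yes, from the black bishop on g2.
Legal moves for White: Kh2, Kxg2.
White is in check but has 2 legal moves → neither.

neither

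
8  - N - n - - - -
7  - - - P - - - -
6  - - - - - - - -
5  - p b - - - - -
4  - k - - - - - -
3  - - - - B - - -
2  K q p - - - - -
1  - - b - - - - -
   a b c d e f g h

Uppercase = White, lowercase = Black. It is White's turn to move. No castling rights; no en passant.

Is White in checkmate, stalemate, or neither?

checkmate

White to move; white king on a2.
In check: yes, from the black queen on b2.
King squares — a1: attacked by Qb2; b1: attacked by Qb2; b2: attacked by Bc1; a3: attacked by Qb2; b3: attacked by Qb2.
Legal moves for White: none.
In check with no legal moves → checkmate.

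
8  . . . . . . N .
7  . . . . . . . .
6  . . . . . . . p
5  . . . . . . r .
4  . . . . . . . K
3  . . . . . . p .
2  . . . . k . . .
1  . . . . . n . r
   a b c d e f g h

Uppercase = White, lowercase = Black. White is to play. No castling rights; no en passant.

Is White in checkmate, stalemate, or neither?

checkmate

White to move; white king on h4.
In check: yes, from the black rook on h1.
King squares — g3: attacked by Nf1; h3: attacked by Rh1; g4: attacked by Rg5; g5: attacked by Ph6; h5: attacked by Rh1.
Legal moves for White: none.
In check with no legal moves → checkmate.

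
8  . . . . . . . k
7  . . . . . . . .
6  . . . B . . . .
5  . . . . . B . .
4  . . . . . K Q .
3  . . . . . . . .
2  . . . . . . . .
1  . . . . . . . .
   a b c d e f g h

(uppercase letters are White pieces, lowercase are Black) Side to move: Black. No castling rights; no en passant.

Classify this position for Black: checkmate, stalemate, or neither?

stalemate

Black to move; black king on h8.
In check: no.
King squares — g7: attacked by Qg4; h7: attacked by Bf5; g8: attacked by Qg4.
Legal moves for Black: none.
Not in check and no legal moves → stalemate.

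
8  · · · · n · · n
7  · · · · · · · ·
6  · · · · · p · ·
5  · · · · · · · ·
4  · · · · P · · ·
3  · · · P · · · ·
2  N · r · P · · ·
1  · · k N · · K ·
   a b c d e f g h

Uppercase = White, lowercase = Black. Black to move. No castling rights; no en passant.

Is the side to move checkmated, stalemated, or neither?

neither

Black to move; black king on c1.
In check: yes, from the white knight on a2.
Legal moves for Black: Kd2, Kxd1, Kb1, Rxa2.
Black is in check but has 4 legal moves → neither.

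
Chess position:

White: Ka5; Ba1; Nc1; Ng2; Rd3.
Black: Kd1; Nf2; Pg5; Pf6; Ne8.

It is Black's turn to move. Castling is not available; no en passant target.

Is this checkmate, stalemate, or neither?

neither

Black to move; black king on d1.
In check: yes, from the white rook on d3.
Legal moves for Black: Kc2, Kxc1, Nxd3.
Black is in check but has 3 legal moves → neither.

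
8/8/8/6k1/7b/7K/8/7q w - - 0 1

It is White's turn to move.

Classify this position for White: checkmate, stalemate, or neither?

checkmate

White to move; white king on h3.
In check: yes, from the black queen on h1.
King squares — g2: attacked by Qh1; h2: attacked by Qh1; g3: attacked by Bh4; g4: attacked by Kg5; h4: attacked by Qh1.
Legal moves for White: none.
In check with no legal moves → checkmate.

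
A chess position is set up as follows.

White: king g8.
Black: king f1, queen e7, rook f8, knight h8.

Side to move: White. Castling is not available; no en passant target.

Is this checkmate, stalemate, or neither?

White to move; white king on g8.
In check: yes, from the black rook on f8.
King squares — f7: attacked by Qe7; g7: attacked by Qe7; h7: attacked by Qe7; f8: attacked by Qe7; h8: attacked by Rf8.
Legal moves for White: none.
In check with no legal moves → checkmate.

checkmate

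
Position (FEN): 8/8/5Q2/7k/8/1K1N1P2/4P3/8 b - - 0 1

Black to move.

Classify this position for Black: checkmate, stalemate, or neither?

stalemate

Black to move; black king on h5.
In check: no.
King squares — g4: attacked by Pf3; h4: attacked by Qf6; g5: attacked by Qf6; g6: attacked by Qf6; h6: attacked by Qf6.
Legal moves for Black: none.
Not in check and no legal moves → stalemate.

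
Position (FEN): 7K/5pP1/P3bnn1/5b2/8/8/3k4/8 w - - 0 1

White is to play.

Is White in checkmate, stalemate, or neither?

White to move; white king on h8.
In check: yes, from the black knight on g6.
King squares — g7: own pawn; h7: attacked by Nf6; g8: attacked by Nf6.
Legal moves for White: none.
In check with no legal moves → checkmate.

checkmate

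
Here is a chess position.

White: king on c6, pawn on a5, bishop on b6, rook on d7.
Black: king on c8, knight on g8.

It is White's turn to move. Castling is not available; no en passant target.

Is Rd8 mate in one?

yes

After Rd8: black king on c8; in check: yes, from the white rook on d8.
King squares — b7: attacked by Kc6; c7: attacked by Bb6; d7: attacked by Kc6; b8: attacked by Rd8; d8: attacked by Bb6.
Black has no legal moves → checkmate.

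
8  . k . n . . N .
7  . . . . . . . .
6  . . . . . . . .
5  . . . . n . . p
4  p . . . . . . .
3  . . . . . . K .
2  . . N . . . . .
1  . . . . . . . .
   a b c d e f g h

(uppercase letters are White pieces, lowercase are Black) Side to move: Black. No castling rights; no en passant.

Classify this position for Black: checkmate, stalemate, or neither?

Black to move; black king on b8.
In check: no.
Legal moves for Black include: Ndf7, Nb7, Ne6, Ndc6, Kc8, Ka8, Kc7, Kb7, Ka7, Nef7, Nd7, Ng6, Nec6, Ng4, Nc4, Nf3, Nd3, h4+, ... (list truncated; more exist).
Black has legal moves and is not in check → neither.

neither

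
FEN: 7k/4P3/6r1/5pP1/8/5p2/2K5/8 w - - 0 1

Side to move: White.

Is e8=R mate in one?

After e8=R: black king on h8; in check: yes, from the white rook on e8.
Black has 3 legal replies: Kh7, Kg7, Rg8.
In check but a legal move exists → not checkmate.

no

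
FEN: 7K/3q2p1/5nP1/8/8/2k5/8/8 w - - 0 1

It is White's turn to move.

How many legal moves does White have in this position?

0

White to move; king on h8.
In check: no.
Legal moves: none.
Count: 0.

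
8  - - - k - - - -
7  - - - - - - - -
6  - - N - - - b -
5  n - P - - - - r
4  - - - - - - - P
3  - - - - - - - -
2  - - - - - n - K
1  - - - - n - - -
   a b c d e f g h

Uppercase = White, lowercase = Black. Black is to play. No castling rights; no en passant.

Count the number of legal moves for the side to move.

5

Black to move; king on d8.
In check: yes, from the white knight on c6.
Legal moves: Ke8, Kc8, Kd7, Kc7, Nxc6.
Count: 5.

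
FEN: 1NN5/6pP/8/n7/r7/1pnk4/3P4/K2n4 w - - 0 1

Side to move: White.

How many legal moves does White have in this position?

0

White to move; king on a1.
In check: yes, from the black rook on a4.
Legal moves: none.
Count: 0.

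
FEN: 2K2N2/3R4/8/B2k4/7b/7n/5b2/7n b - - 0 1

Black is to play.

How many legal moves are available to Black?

Black to move; king on d5.
In check: yes, from the white rook on d7.
Legal moves: Kc6, Ke5, Kc5, Ke4, Kc4.
Count: 5.

5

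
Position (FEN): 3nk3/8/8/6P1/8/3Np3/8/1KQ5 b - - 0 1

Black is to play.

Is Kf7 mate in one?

After Kf7: white king on b1; in check: no.
White is not in check, so this cannot be checkmate.

no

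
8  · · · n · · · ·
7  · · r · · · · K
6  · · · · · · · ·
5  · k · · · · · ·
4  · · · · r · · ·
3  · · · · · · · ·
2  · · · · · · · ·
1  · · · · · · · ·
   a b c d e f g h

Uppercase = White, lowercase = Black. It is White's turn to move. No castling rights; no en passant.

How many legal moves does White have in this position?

White to move; king on h7.
In check: yes, from the black rook on c7.
Legal moves: Kh8, Kg8, Kh6, Kg6.
Count: 4.

4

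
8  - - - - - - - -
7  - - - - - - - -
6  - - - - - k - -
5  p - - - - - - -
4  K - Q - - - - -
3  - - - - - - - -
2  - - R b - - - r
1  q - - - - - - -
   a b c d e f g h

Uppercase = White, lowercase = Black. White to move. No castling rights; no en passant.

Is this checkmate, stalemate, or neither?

White to move; white king on a4.
In check: yes, from the black queen on a1.
King squares — a3: attacked by Qa1; b3: available; b4: attacked by Bd2; a5: attacked by Qa1; b5: available.
Legal moves for White: Kb5, Kb3, Qa2, Ra2.
White is in check but has 4 legal moves → neither.

neither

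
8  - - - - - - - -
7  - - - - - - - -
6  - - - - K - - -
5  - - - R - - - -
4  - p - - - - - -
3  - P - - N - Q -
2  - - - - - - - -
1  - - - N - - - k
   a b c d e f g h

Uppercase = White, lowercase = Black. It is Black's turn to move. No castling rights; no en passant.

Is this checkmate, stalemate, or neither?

stalemate

Black to move; black king on h1.
In check: no.
King squares — g1: attacked by Qg3; g2: attacked by Ne3; h2: attacked by Qg3.
Legal moves for Black: none.
Not in check and no legal moves → stalemate.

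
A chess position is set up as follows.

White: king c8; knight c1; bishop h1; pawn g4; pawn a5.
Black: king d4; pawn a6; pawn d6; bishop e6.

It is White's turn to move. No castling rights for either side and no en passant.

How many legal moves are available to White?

White to move; king on c8.
In check: yes, from the black bishop on e6.
Legal moves: Kd8, Kb8, Kc7, Kb7.
Count: 4.

4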